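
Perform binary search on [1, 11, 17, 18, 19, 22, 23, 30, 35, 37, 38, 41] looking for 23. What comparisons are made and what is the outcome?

Binary search for 23 in [1, 11, 17, 18, 19, 22, 23, 30, 35, 37, 38, 41]:

lo=0, hi=11, mid=5, arr[mid]=22 -> 22 < 23, search right half
lo=6, hi=11, mid=8, arr[mid]=35 -> 35 > 23, search left half
lo=6, hi=7, mid=6, arr[mid]=23 -> Found target at index 6!

Binary search finds 23 at index 6 after 3 comparisons. The search repeatedly halves the search space by comparing with the middle element.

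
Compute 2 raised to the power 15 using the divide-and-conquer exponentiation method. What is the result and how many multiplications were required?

Computing 2^15 by squaring (build up from 2^1; each line after the first costs one multiplication):

2^1 = 2
2^2 = (2^1)^2 = 2^2 = 4
2^3 = 2 * 2^2 = 2 * 4 = 8
2^6 = (2^3)^2 = 8^2 = 64
2^7 = 2 * 2^6 = 2 * 64 = 128
2^14 = (2^7)^2 = 128^2 = 16384
2^15 = 2 * 2^14 = 2 * 16384 = 32768

Result: 32768
Multiplications needed: 6 (6 lines after 2^1)

2^15 = 32768. Using exponentiation by squaring, this requires 6 multiplications. The key idea: if the exponent is even, square the half-power; if odd, multiply by the base once.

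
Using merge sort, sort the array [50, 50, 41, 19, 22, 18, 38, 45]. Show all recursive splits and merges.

Merge sort trace:

Split: [50, 50, 41, 19, 22, 18, 38, 45] -> [50, 50, 41, 19] and [22, 18, 38, 45]
  Split: [50, 50, 41, 19] -> [50, 50] and [41, 19]
    Split: [50, 50] -> [50] and [50]
    Merge: [50] + [50] -> [50, 50]
    Split: [41, 19] -> [41] and [19]
    Merge: [41] + [19] -> [19, 41]
  Merge: [50, 50] + [19, 41] -> [19, 41, 50, 50]
  Split: [22, 18, 38, 45] -> [22, 18] and [38, 45]
    Split: [22, 18] -> [22] and [18]
    Merge: [22] + [18] -> [18, 22]
    Split: [38, 45] -> [38] and [45]
    Merge: [38] + [45] -> [38, 45]
  Merge: [18, 22] + [38, 45] -> [18, 22, 38, 45]
Merge: [19, 41, 50, 50] + [18, 22, 38, 45] -> [18, 19, 22, 38, 41, 45, 50, 50]

Final sorted array: [18, 19, 22, 38, 41, 45, 50, 50]

The merge sort proceeds by recursively splitting the array and merging sorted halves.
After all merges, the sorted array is [18, 19, 22, 38, 41, 45, 50, 50].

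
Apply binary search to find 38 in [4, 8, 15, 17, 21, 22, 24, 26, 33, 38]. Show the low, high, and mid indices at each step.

Binary search for 38 in [4, 8, 15, 17, 21, 22, 24, 26, 33, 38]:

lo=0, hi=9, mid=4, arr[mid]=21 -> 21 < 38, search right half
lo=5, hi=9, mid=7, arr[mid]=26 -> 26 < 38, search right half
lo=8, hi=9, mid=8, arr[mid]=33 -> 33 < 38, search right half
lo=9, hi=9, mid=9, arr[mid]=38 -> Found target at index 9!

Binary search finds 38 at index 9 after 4 comparisons. The search repeatedly halves the search space by comparing with the middle element.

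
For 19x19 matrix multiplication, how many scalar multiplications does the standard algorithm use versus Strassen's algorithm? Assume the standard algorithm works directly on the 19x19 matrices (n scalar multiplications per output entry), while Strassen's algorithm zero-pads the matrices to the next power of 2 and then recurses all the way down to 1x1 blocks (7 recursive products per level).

Matrix multiplication for 19x19 matrices:

Strassen's algorithm requires power-of-2 dimensions. Pad 19x19 to 32x32 (next power of 2).

Standard algorithm: 19^3 = 6859 multiplications
Strassen's algorithm: 7^(log2(32)) = 7^5 = 16807 multiplications
Difference: 6859 - 16807 = -9948 (Strassen uses MORE here due to padding overhead — for small or just-over-power-of-2 n, padding can outweigh the per-level savings)

Standard: 6859 multiplications (19^3). Strassen: 16807 multiplications (7^5, after padding to 32x32). Strassen reduces 8 recursive multiplications to 7 at each level.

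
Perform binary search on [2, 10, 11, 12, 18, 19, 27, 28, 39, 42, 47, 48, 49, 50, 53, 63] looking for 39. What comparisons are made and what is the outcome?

Binary search for 39 in [2, 10, 11, 12, 18, 19, 27, 28, 39, 42, 47, 48, 49, 50, 53, 63]:

lo=0, hi=15, mid=7, arr[mid]=28 -> 28 < 39, search right half
lo=8, hi=15, mid=11, arr[mid]=48 -> 48 > 39, search left half
lo=8, hi=10, mid=9, arr[mid]=42 -> 42 > 39, search left half
lo=8, hi=8, mid=8, arr[mid]=39 -> Found target at index 8!

Binary search finds 39 at index 8 after 4 comparisons. The search repeatedly halves the search space by comparing with the middle element.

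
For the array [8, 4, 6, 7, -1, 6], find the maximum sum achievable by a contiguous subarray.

Using Kadane's algorithm on [8, 4, 6, 7, -1, 6]:

Scanning through the array:
Position 1 (value 4): max_ending_here = 12, max_so_far = 12
Position 2 (value 6): max_ending_here = 18, max_so_far = 18
Position 3 (value 7): max_ending_here = 25, max_so_far = 25
Position 4 (value -1): max_ending_here = 24, max_so_far = 25
Position 5 (value 6): max_ending_here = 30, max_so_far = 30

Maximum subarray: [8, 4, 6, 7, -1, 6]
Maximum sum: 30

The maximum subarray is [8, 4, 6, 7, -1, 6] with sum 30. This subarray runs from index 0 to index 5.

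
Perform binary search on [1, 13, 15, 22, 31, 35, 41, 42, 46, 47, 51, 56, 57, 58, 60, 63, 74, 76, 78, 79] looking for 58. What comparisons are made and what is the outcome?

Binary search for 58 in [1, 13, 15, 22, 31, 35, 41, 42, 46, 47, 51, 56, 57, 58, 60, 63, 74, 76, 78, 79]:

lo=0, hi=19, mid=9, arr[mid]=47 -> 47 < 58, search right half
lo=10, hi=19, mid=14, arr[mid]=60 -> 60 > 58, search left half
lo=10, hi=13, mid=11, arr[mid]=56 -> 56 < 58, search right half
lo=12, hi=13, mid=12, arr[mid]=57 -> 57 < 58, search right half
lo=13, hi=13, mid=13, arr[mid]=58 -> Found target at index 13!

Binary search finds 58 at index 13 after 5 comparisons. The search repeatedly halves the search space by comparing with the middle element.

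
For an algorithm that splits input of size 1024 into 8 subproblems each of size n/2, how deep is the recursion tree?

For divide and conquer with division factor 2:

Problem sizes at each level:
Level 0: 1024
Level 1: 512
Level 2: 256
Level 3: 128
Level 4: 64
Level 5: 32
Level 6: 16
Level 7: 8
Level 8: 4
Level 9: 2
Level 10: 1

The root is level 0 and the size-1 base case is level 10 (the tree spans levels 0 through 10, i.e. 11 levels counting the root), so the depth is the number of divisions: log_2(1024) = 10

The recursion tree depth is log_2(1024) = 10. At each level, the problem size is divided by 2, so it takes 10 divisions to reduce to a base case of size 1. The algorithm makes 8 recursive calls at each level.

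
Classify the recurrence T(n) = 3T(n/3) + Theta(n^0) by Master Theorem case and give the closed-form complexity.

Master Theorem for T(n) = 3T(n/3) + O(n^0):

a = 3, b = 3, c = 0
log_b(a) = log_3(3) = 1.0000

Case 1: c = 0 < log_3(3) = 1.0000
T(n) = O(n^(log_3 3)) = O(n)

For T(n) = 3T(n/3) + O(n^0): log_3(3) = 1.0000. This is Case 1 of the Master Theorem (c < log_b(a), work dominated by leaves), giving O(n).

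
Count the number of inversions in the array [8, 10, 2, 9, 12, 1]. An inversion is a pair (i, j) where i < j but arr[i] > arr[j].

Finding inversions in [8, 10, 2, 9, 12, 1]:

(0, 2): arr[0]=8 > arr[2]=2
(0, 5): arr[0]=8 > arr[5]=1
(1, 2): arr[1]=10 > arr[2]=2
(1, 3): arr[1]=10 > arr[3]=9
(1, 5): arr[1]=10 > arr[5]=1
(2, 5): arr[2]=2 > arr[5]=1
(3, 5): arr[3]=9 > arr[5]=1
(4, 5): arr[4]=12 > arr[5]=1

Total inversions: 8

The array has 8 inversion(s): (0,2), (0,5), (1,2), (1,3), (1,5), (2,5), (3,5), (4,5). Each pair (i,j) satisfies i < j and arr[i] > arr[j].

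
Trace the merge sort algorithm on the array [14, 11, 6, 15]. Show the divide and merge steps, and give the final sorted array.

Merge sort trace:

Split: [14, 11, 6, 15] -> [14, 11] and [6, 15]
  Split: [14, 11] -> [14] and [11]
  Merge: [14] + [11] -> [11, 14]
  Split: [6, 15] -> [6] and [15]
  Merge: [6] + [15] -> [6, 15]
Merge: [11, 14] + [6, 15] -> [6, 11, 14, 15]

Final sorted array: [6, 11, 14, 15]

The merge sort proceeds by recursively splitting the array and merging sorted halves.
After all merges, the sorted array is [6, 11, 14, 15].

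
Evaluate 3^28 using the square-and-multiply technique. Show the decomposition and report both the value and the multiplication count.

Computing 3^28 by squaring (build up from 3^1; each line after the first costs one multiplication):

3^1 = 3
3^2 = (3^1)^2 = 3^2 = 9
3^3 = 3 * 3^2 = 3 * 9 = 27
3^6 = (3^3)^2 = 27^2 = 729
3^7 = 3 * 3^6 = 3 * 729 = 2187
3^14 = (3^7)^2 = 2187^2 = 4782969
3^28 = (3^14)^2 = 4782969^2 = 22876792454961

Result: 22876792454961
Multiplications needed: 6 (6 lines after 3^1)

3^28 = 22876792454961. Using exponentiation by squaring, this requires 6 multiplications. The key idea: if the exponent is even, square the half-power; if odd, multiply by the base once.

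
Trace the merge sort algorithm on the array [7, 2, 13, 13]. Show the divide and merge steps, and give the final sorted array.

Merge sort trace:

Split: [7, 2, 13, 13] -> [7, 2] and [13, 13]
  Split: [7, 2] -> [7] and [2]
  Merge: [7] + [2] -> [2, 7]
  Split: [13, 13] -> [13] and [13]
  Merge: [13] + [13] -> [13, 13]
Merge: [2, 7] + [13, 13] -> [2, 7, 13, 13]

Final sorted array: [2, 7, 13, 13]

The merge sort proceeds by recursively splitting the array and merging sorted halves.
After all merges, the sorted array is [2, 7, 13, 13].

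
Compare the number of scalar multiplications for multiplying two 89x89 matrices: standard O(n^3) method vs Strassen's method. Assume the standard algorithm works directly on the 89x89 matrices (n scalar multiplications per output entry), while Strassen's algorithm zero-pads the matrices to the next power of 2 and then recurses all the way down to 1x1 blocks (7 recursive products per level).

Matrix multiplication for 89x89 matrices:

Strassen's algorithm requires power-of-2 dimensions. Pad 89x89 to 128x128 (next power of 2).

Standard algorithm: 89^3 = 704969 multiplications
Strassen's algorithm: 7^(log2(128)) = 7^7 = 823543 multiplications
Difference: 704969 - 823543 = -118574 (Strassen uses MORE here due to padding overhead — for small or just-over-power-of-2 n, padding can outweigh the per-level savings)

Standard: 704969 multiplications (89^3). Strassen: 823543 multiplications (7^7, after padding to 128x128). Strassen reduces 8 recursive multiplications to 7 at each level.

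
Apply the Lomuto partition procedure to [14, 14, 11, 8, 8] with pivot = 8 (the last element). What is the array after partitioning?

Lomuto partition with pivot = 8:

Initial array: [14, 14, 11, 8, 8]

arr[0]=14 > 8: no swap
arr[1]=14 > 8: no swap
arr[2]=11 > 8: no swap
arr[3]=8 <= 8: swap with position 0, array becomes [8, 14, 11, 14, 8]

Place pivot at position 1: [8, 8, 11, 14, 14]
Pivot position: 1

After partitioning with pivot 8, the array becomes [8, 8, 11, 14, 14]. The pivot is placed at index 1. All elements to the left of the pivot are <= 8, and all elements to the right are > 8.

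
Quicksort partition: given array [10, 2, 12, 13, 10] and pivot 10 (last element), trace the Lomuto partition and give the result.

Lomuto partition with pivot = 10:

Initial array: [10, 2, 12, 13, 10]

arr[0]=10 <= 10: swap with position 0, array becomes [10, 2, 12, 13, 10]
arr[1]=2 <= 10: swap with position 1, array becomes [10, 2, 12, 13, 10]
arr[2]=12 > 10: no swap
arr[3]=13 > 10: no swap

Place pivot at position 2: [10, 2, 10, 13, 12]
Pivot position: 2

After partitioning with pivot 10, the array becomes [10, 2, 10, 13, 12]. The pivot is placed at index 2. All elements to the left of the pivot are <= 10, and all elements to the right are > 10.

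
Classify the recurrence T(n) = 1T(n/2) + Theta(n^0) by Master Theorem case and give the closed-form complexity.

Master Theorem for T(n) = 1T(n/2) + O(n^0):

a = 1, b = 2, c = 0
log_b(a) = log_2(1) = 0.0000

Case 2: c = 0 = log_2(1) = 0.0000
T(n) = O(n^0 log n) = O(log n)

For T(n) = 1T(n/2) + O(n^0): log_2(1) = 0.0000. This is Case 2 of the Master Theorem (c = log_b(a), equal work at all levels), giving O(log n).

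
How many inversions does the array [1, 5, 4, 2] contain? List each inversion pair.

Finding inversions in [1, 5, 4, 2]:

(1, 2): arr[1]=5 > arr[2]=4
(1, 3): arr[1]=5 > arr[3]=2
(2, 3): arr[2]=4 > arr[3]=2

Total inversions: 3

The array has 3 inversion(s): (1,2), (1,3), (2,3). Each pair (i,j) satisfies i < j and arr[i] > arr[j].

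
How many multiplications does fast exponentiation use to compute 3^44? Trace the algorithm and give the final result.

Computing 3^44 by squaring (build up from 3^1; each line after the first costs one multiplication):

3^1 = 3
3^2 = (3^1)^2 = 3^2 = 9
3^4 = (3^2)^2 = 9^2 = 81
3^5 = 3 * 3^4 = 3 * 81 = 243
3^10 = (3^5)^2 = 243^2 = 59049
3^11 = 3 * 3^10 = 3 * 59049 = 177147
3^22 = (3^11)^2 = 177147^2 = 31381059609
3^44 = (3^22)^2 = 31381059609^2 = 984770902183611232881

Result: 984770902183611232881
Multiplications needed: 7 (7 lines after 3^1)

3^44 = 984770902183611232881. Using exponentiation by squaring, this requires 7 multiplications. The key idea: if the exponent is even, square the half-power; if odd, multiply by the base once.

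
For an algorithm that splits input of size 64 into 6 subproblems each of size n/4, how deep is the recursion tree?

For divide and conquer with division factor 4:

Problem sizes at each level:
Level 0: 64
Level 1: 16
Level 2: 4
Level 3: 1

The root is level 0 and the size-1 base case is level 3 (the tree spans levels 0 through 3, i.e. 4 levels counting the root), so the depth is the number of divisions: log_4(64) = 3

The recursion tree depth is log_4(64) = 3. At each level, the problem size is divided by 4, so it takes 3 divisions to reduce to a base case of size 1. The algorithm makes 6 recursive calls at each level.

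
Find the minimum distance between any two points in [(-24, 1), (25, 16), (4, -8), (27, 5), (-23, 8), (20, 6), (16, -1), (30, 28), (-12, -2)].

Computing all pairwise distances among 9 points:

d((-24, 1), (25, 16)) = 51.2445
d((-24, 1), (4, -8)) = 29.4109
d((-24, 1), (27, 5)) = 51.1566
d((-24, 1), (-23, 8)) = 7.0711 <-- minimum
d((-24, 1), (20, 6)) = 44.2832
d((-24, 1), (16, -1)) = 40.05
d((-24, 1), (30, 28)) = 60.3738
d((-24, 1), (-12, -2)) = 12.3693
d((25, 16), (4, -8)) = 31.8904
d((25, 16), (27, 5)) = 11.1803
d((25, 16), (-23, 8)) = 48.6621
d((25, 16), (20, 6)) = 11.1803
d((25, 16), (16, -1)) = 19.2354
d((25, 16), (30, 28)) = 13.0
d((25, 16), (-12, -2)) = 41.1461
d((4, -8), (27, 5)) = 26.4197
d((4, -8), (-23, 8)) = 31.3847
d((4, -8), (20, 6)) = 21.2603
d((4, -8), (16, -1)) = 13.8924
d((4, -8), (30, 28)) = 44.4072
d((4, -8), (-12, -2)) = 17.088
d((27, 5), (-23, 8)) = 50.0899
d((27, 5), (20, 6)) = 7.0711 <-- minimum
d((27, 5), (16, -1)) = 12.53
d((27, 5), (30, 28)) = 23.1948
d((27, 5), (-12, -2)) = 39.6232
d((-23, 8), (20, 6)) = 43.0465
d((-23, 8), (16, -1)) = 40.025
d((-23, 8), (30, 28)) = 56.648
d((-23, 8), (-12, -2)) = 14.8661
d((20, 6), (16, -1)) = 8.0623
d((20, 6), (30, 28)) = 24.1661
d((20, 6), (-12, -2)) = 32.9848
d((16, -1), (30, 28)) = 32.2025
d((16, -1), (-12, -2)) = 28.0179
d((30, 28), (-12, -2)) = 51.614

Minimum distance: 7.0711 (tie among 2 pairs: (-24, 1) and (-23, 8); (27, 5) and (20, 6))

The minimum Euclidean distance is 7.0711. There is a tie: 2 pairs achieve this minimum — (-24, 1) and (-23, 8); (27, 5) and (20, 6). Any of these is a valid closest pair. For 9 points, brute-force pairwise comparison is shown above. For large n, the divide-and-conquer algorithm (sort by x, recurse on halves, check the dividing strip) achieves O(n log n).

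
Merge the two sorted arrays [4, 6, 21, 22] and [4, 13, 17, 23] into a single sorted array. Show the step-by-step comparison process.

Merging process:

Compare 4 vs 4: take 4 from left. Merged: [4]
Compare 6 vs 4: take 4 from right. Merged: [4, 4]
Compare 6 vs 13: take 6 from left. Merged: [4, 4, 6]
Compare 21 vs 13: take 13 from right. Merged: [4, 4, 6, 13]
Compare 21 vs 17: take 17 from right. Merged: [4, 4, 6, 13, 17]
Compare 21 vs 23: take 21 from left. Merged: [4, 4, 6, 13, 17, 21]
Compare 22 vs 23: take 22 from left. Merged: [4, 4, 6, 13, 17, 21, 22]
Append remaining from right: [23]. Merged: [4, 4, 6, 13, 17, 21, 22, 23]

Final merged array: [4, 4, 6, 13, 17, 21, 22, 23]
Total comparisons: 7

The merged array is [4, 4, 6, 13, 17, 21, 22, 23], requiring 7 comparisons. The merge step runs in O(n) time where n is the total number of elements.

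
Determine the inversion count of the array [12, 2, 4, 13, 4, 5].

Finding inversions in [12, 2, 4, 13, 4, 5]:

(0, 1): arr[0]=12 > arr[1]=2
(0, 2): arr[0]=12 > arr[2]=4
(0, 4): arr[0]=12 > arr[4]=4
(0, 5): arr[0]=12 > arr[5]=5
(3, 4): arr[3]=13 > arr[4]=4
(3, 5): arr[3]=13 > arr[5]=5

Total inversions: 6

The array has 6 inversion(s): (0,1), (0,2), (0,4), (0,5), (3,4), (3,5). Each pair (i,j) satisfies i < j and arr[i] > arr[j].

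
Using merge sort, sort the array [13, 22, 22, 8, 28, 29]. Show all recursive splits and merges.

Merge sort trace:

Split: [13, 22, 22, 8, 28, 29] -> [13, 22, 22] and [8, 28, 29]
  Split: [13, 22, 22] -> [13] and [22, 22]
    Split: [22, 22] -> [22] and [22]
    Merge: [22] + [22] -> [22, 22]
  Merge: [13] + [22, 22] -> [13, 22, 22]
  Split: [8, 28, 29] -> [8] and [28, 29]
    Split: [28, 29] -> [28] and [29]
    Merge: [28] + [29] -> [28, 29]
  Merge: [8] + [28, 29] -> [8, 28, 29]
Merge: [13, 22, 22] + [8, 28, 29] -> [8, 13, 22, 22, 28, 29]

Final sorted array: [8, 13, 22, 22, 28, 29]

The merge sort proceeds by recursively splitting the array and merging sorted halves.
After all merges, the sorted array is [8, 13, 22, 22, 28, 29].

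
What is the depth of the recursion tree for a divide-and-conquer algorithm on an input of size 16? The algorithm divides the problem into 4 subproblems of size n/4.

For divide and conquer with division factor 4:

Problem sizes at each level:
Level 0: 16
Level 1: 4
Level 2: 1

The root is level 0 and the size-1 base case is level 2 (the tree spans levels 0 through 2, i.e. 3 levels counting the root), so the depth is the number of divisions: log_4(16) = 2

The recursion tree depth is log_4(16) = 2. At each level, the problem size is divided by 4, so it takes 2 divisions to reduce to a base case of size 1. The algorithm makes 4 recursive calls at each level.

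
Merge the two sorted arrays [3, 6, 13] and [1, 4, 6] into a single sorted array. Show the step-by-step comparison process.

Merging process:

Compare 3 vs 1: take 1 from right. Merged: [1]
Compare 3 vs 4: take 3 from left. Merged: [1, 3]
Compare 6 vs 4: take 4 from right. Merged: [1, 3, 4]
Compare 6 vs 6: take 6 from left. Merged: [1, 3, 4, 6]
Compare 13 vs 6: take 6 from right. Merged: [1, 3, 4, 6, 6]
Append remaining from left: [13]. Merged: [1, 3, 4, 6, 6, 13]

Final merged array: [1, 3, 4, 6, 6, 13]
Total comparisons: 5

The merged array is [1, 3, 4, 6, 6, 13], requiring 5 comparisons. The merge step runs in O(n) time where n is the total number of elements.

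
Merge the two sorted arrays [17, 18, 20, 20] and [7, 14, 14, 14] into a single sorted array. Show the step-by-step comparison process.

Merging process:

Compare 17 vs 7: take 7 from right. Merged: [7]
Compare 17 vs 14: take 14 from right. Merged: [7, 14]
Compare 17 vs 14: take 14 from right. Merged: [7, 14, 14]
Compare 17 vs 14: take 14 from right. Merged: [7, 14, 14, 14]
Append remaining from left: [17, 18, 20, 20]. Merged: [7, 14, 14, 14, 17, 18, 20, 20]

Final merged array: [7, 14, 14, 14, 17, 18, 20, 20]
Total comparisons: 4

The merged array is [7, 14, 14, 14, 17, 18, 20, 20], requiring 4 comparisons. The merge step runs in O(n) time where n is the total number of elements.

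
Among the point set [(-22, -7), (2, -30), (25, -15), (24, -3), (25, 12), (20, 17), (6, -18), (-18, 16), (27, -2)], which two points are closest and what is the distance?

Computing all pairwise distances among 9 points:

d((-22, -7), (2, -30)) = 33.2415
d((-22, -7), (25, -15)) = 47.676
d((-22, -7), (24, -3)) = 46.1736
d((-22, -7), (25, 12)) = 50.6952
d((-22, -7), (20, 17)) = 48.3735
d((-22, -7), (6, -18)) = 30.0832
d((-22, -7), (-18, 16)) = 23.3452
d((-22, -7), (27, -2)) = 49.2544
d((2, -30), (25, -15)) = 27.4591
d((2, -30), (24, -3)) = 34.8281
d((2, -30), (25, 12)) = 47.8853
d((2, -30), (20, 17)) = 50.3289
d((2, -30), (6, -18)) = 12.6491
d((2, -30), (-18, 16)) = 50.1597
d((2, -30), (27, -2)) = 37.5366
d((25, -15), (24, -3)) = 12.0416
d((25, -15), (25, 12)) = 27.0
d((25, -15), (20, 17)) = 32.3883
d((25, -15), (6, -18)) = 19.2354
d((25, -15), (-18, 16)) = 53.0094
d((25, -15), (27, -2)) = 13.1529
d((24, -3), (25, 12)) = 15.0333
d((24, -3), (20, 17)) = 20.3961
d((24, -3), (6, -18)) = 23.4307
d((24, -3), (-18, 16)) = 46.0977
d((24, -3), (27, -2)) = 3.1623 <-- minimum
d((25, 12), (20, 17)) = 7.0711
d((25, 12), (6, -18)) = 35.5106
d((25, 12), (-18, 16)) = 43.1856
d((25, 12), (27, -2)) = 14.1421
d((20, 17), (6, -18)) = 37.6962
d((20, 17), (-18, 16)) = 38.0132
d((20, 17), (27, -2)) = 20.2485
d((6, -18), (-18, 16)) = 41.6173
d((6, -18), (27, -2)) = 26.4008
d((-18, 16), (27, -2)) = 48.4665

Closest pair: (24, -3) and (27, -2) with distance 3.1623

The closest pair is (24, -3) and (27, -2) with Euclidean distance 3.1623. For 9 points, brute-force pairwise comparison is shown above. For large n, the divide-and-conquer algorithm (sort by x, recurse on halves, check the dividing strip) achieves O(n log n).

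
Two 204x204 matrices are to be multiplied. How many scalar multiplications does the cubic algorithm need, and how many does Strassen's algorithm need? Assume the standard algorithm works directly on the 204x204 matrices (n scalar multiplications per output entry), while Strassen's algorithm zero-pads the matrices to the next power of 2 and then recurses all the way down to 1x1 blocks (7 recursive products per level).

Matrix multiplication for 204x204 matrices:

Strassen's algorithm requires power-of-2 dimensions. Pad 204x204 to 256x256 (next power of 2).

Standard algorithm: 204^3 = 8489664 multiplications
Strassen's algorithm: 7^(log2(256)) = 7^8 = 5764801 multiplications
Savings: 8489664 - 5764801 = 2724863 multiplications

Standard: 8489664 multiplications (204^3). Strassen: 5764801 multiplications (7^8, after padding to 256x256). Strassen reduces 8 recursive multiplications to 7 at each level.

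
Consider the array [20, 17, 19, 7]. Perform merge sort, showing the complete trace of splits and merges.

Merge sort trace:

Split: [20, 17, 19, 7] -> [20, 17] and [19, 7]
  Split: [20, 17] -> [20] and [17]
  Merge: [20] + [17] -> [17, 20]
  Split: [19, 7] -> [19] and [7]
  Merge: [19] + [7] -> [7, 19]
Merge: [17, 20] + [7, 19] -> [7, 17, 19, 20]

Final sorted array: [7, 17, 19, 20]

The merge sort proceeds by recursively splitting the array and merging sorted halves.
After all merges, the sorted array is [7, 17, 19, 20].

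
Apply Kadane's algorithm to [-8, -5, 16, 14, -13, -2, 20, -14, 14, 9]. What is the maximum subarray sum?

Using Kadane's algorithm on [-8, -5, 16, 14, -13, -2, 20, -14, 14, 9]:

Scanning through the array:
Position 1 (value -5): max_ending_here = -5, max_so_far = -5
Position 2 (value 16): max_ending_here = 16, max_so_far = 16
Position 3 (value 14): max_ending_here = 30, max_so_far = 30
Position 4 (value -13): max_ending_here = 17, max_so_far = 30
Position 5 (value -2): max_ending_here = 15, max_so_far = 30
Position 6 (value 20): max_ending_here = 35, max_so_far = 35
Position 7 (value -14): max_ending_here = 21, max_so_far = 35
Position 8 (value 14): max_ending_here = 35, max_so_far = 35
Position 9 (value 9): max_ending_here = 44, max_so_far = 44

Maximum subarray: [16, 14, -13, -2, 20, -14, 14, 9]
Maximum sum: 44

The maximum subarray is [16, 14, -13, -2, 20, -14, 14, 9] with sum 44. This subarray runs from index 2 to index 9.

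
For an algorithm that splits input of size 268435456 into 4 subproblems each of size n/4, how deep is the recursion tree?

For divide and conquer with division factor 4:

Problem sizes at each level:
Level 0: 268435456
Level 1: 67108864
Level 2: 16777216
Level 3: 4194304
Level 4: 1048576
Level 5: 262144
Level 6: 65536
Level 7: 16384
Level 8: 4096
Level 9: 1024
Level 10: 256
Level 11: 64
Level 12: 16
Level 13: 4
Level 14: 1

The root is level 0 and the size-1 base case is level 14 (the tree spans levels 0 through 14, i.e. 15 levels counting the root), so the depth is the number of divisions: log_4(268435456) = 14

The recursion tree depth is log_4(268435456) = 14. At each level, the problem size is divided by 4, so it takes 14 divisions to reduce to a base case of size 1. The algorithm makes 4 recursive calls at each level.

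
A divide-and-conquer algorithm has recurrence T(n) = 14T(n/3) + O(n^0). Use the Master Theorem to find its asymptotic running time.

Master Theorem for T(n) = 14T(n/3) + O(n^0):

a = 14, b = 3, c = 0
log_b(a) = log_3(14) = 2.4022

Case 1: c = 0 < log_3(14) = 2.4022
T(n) = O(n^(log_3 14))

For T(n) = 14T(n/3) + O(n^0): log_3(14) = 2.4022. This is Case 1 of the Master Theorem (c < log_b(a), work dominated by leaves), giving O(n^(log_3 14)).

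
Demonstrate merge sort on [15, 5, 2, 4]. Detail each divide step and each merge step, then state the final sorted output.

Merge sort trace:

Split: [15, 5, 2, 4] -> [15, 5] and [2, 4]
  Split: [15, 5] -> [15] and [5]
  Merge: [15] + [5] -> [5, 15]
  Split: [2, 4] -> [2] and [4]
  Merge: [2] + [4] -> [2, 4]
Merge: [5, 15] + [2, 4] -> [2, 4, 5, 15]

Final sorted array: [2, 4, 5, 15]

The merge sort proceeds by recursively splitting the array and merging sorted halves.
After all merges, the sorted array is [2, 4, 5, 15].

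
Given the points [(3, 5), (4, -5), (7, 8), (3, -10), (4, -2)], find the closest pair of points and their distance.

Computing all pairwise distances among 5 points:

d((3, 5), (4, -5)) = 10.0499
d((3, 5), (7, 8)) = 5.0
d((3, 5), (3, -10)) = 15.0
d((3, 5), (4, -2)) = 7.0711
d((4, -5), (7, 8)) = 13.3417
d((4, -5), (3, -10)) = 5.099
d((4, -5), (4, -2)) = 3.0 <-- minimum
d((7, 8), (3, -10)) = 18.4391
d((7, 8), (4, -2)) = 10.4403
d((3, -10), (4, -2)) = 8.0623

Closest pair: (4, -5) and (4, -2) with distance 3.0

The closest pair is (4, -5) and (4, -2) with Euclidean distance 3.0. For 5 points, brute-force pairwise comparison is shown above. For large n, the divide-and-conquer algorithm (sort by x, recurse on halves, check the dividing strip) achieves O(n log n).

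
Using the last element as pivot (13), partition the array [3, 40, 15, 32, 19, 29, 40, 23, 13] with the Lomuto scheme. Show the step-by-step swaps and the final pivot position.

Lomuto partition with pivot = 13:

Initial array: [3, 40, 15, 32, 19, 29, 40, 23, 13]

arr[0]=3 <= 13: swap with position 0, array becomes [3, 40, 15, 32, 19, 29, 40, 23, 13]
arr[1]=40 > 13: no swap
arr[2]=15 > 13: no swap
arr[3]=32 > 13: no swap
arr[4]=19 > 13: no swap
arr[5]=29 > 13: no swap
arr[6]=40 > 13: no swap
arr[7]=23 > 13: no swap

Place pivot at position 1: [3, 13, 15, 32, 19, 29, 40, 23, 40]
Pivot position: 1

After partitioning with pivot 13, the array becomes [3, 13, 15, 32, 19, 29, 40, 23, 40]. The pivot is placed at index 1. All elements to the left of the pivot are <= 13, and all elements to the right are > 13.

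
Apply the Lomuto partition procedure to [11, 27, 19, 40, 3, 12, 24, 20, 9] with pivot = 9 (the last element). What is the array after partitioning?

Lomuto partition with pivot = 9:

Initial array: [11, 27, 19, 40, 3, 12, 24, 20, 9]

arr[0]=11 > 9: no swap
arr[1]=27 > 9: no swap
arr[2]=19 > 9: no swap
arr[3]=40 > 9: no swap
arr[4]=3 <= 9: swap with position 0, array becomes [3, 27, 19, 40, 11, 12, 24, 20, 9]
arr[5]=12 > 9: no swap
arr[6]=24 > 9: no swap
arr[7]=20 > 9: no swap

Place pivot at position 1: [3, 9, 19, 40, 11, 12, 24, 20, 27]
Pivot position: 1

After partitioning with pivot 9, the array becomes [3, 9, 19, 40, 11, 12, 24, 20, 27]. The pivot is placed at index 1. All elements to the left of the pivot are <= 9, and all elements to the right are > 9.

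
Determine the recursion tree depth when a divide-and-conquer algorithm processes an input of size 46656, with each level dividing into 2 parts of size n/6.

For divide and conquer with division factor 6:

Problem sizes at each level:
Level 0: 46656
Level 1: 7776
Level 2: 1296
Level 3: 216
Level 4: 36
Level 5: 6
Level 6: 1

The root is level 0 and the size-1 base case is level 6 (the tree spans levels 0 through 6, i.e. 7 levels counting the root), so the depth is the number of divisions: log_6(46656) = 6

The recursion tree depth is log_6(46656) = 6. At each level, the problem size is divided by 6, so it takes 6 divisions to reduce to a base case of size 1. The algorithm makes 2 recursive calls at each level.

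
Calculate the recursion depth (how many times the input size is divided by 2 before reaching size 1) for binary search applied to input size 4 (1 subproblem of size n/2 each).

For divide and conquer with division factor 2:

Problem sizes at each level:
Level 0: 4
Level 1: 2
Level 2: 1

The root is level 0 and the size-1 base case is level 2 (the tree spans levels 0 through 2, i.e. 3 levels counting the root), so the depth is the number of divisions: log_2(4) = 2

The recursion tree depth is log_2(4) = 2. At each level, the problem size is divided by 2, so it takes 2 divisions to reduce to a base case of size 1. The algorithm makes 1 recursive call at each level.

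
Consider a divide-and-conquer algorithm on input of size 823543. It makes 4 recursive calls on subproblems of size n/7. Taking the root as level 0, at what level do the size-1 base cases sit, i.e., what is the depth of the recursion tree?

For divide and conquer with division factor 7:

Problem sizes at each level:
Level 0: 823543
Level 1: 117649
Level 2: 16807
Level 3: 2401
Level 4: 343
Level 5: 49
Level 6: 7
Level 7: 1

The root is level 0 and the size-1 base case is level 7 (the tree spans levels 0 through 7, i.e. 8 levels counting the root), so the depth is the number of divisions: log_7(823543) = 7

The recursion tree depth is log_7(823543) = 7. At each level, the problem size is divided by 7, so it takes 7 divisions to reduce to a base case of size 1. The algorithm makes 4 recursive calls at each level.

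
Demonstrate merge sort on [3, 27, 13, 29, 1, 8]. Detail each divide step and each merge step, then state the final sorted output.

Merge sort trace:

Split: [3, 27, 13, 29, 1, 8] -> [3, 27, 13] and [29, 1, 8]
  Split: [3, 27, 13] -> [3] and [27, 13]
    Split: [27, 13] -> [27] and [13]
    Merge: [27] + [13] -> [13, 27]
  Merge: [3] + [13, 27] -> [3, 13, 27]
  Split: [29, 1, 8] -> [29] and [1, 8]
    Split: [1, 8] -> [1] and [8]
    Merge: [1] + [8] -> [1, 8]
  Merge: [29] + [1, 8] -> [1, 8, 29]
Merge: [3, 13, 27] + [1, 8, 29] -> [1, 3, 8, 13, 27, 29]

Final sorted array: [1, 3, 8, 13, 27, 29]

The merge sort proceeds by recursively splitting the array and merging sorted halves.
After all merges, the sorted array is [1, 3, 8, 13, 27, 29].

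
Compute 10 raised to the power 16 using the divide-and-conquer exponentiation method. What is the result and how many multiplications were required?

Computing 10^16 by squaring (build up from 10^1; each line after the first costs one multiplication):

10^1 = 10
10^2 = (10^1)^2 = 10^2 = 100
10^4 = (10^2)^2 = 100^2 = 10000
10^8 = (10^4)^2 = 10000^2 = 100000000
10^16 = (10^8)^2 = 100000000^2 = 10000000000000000

Result: 10000000000000000
Multiplications needed: 4 (4 lines after 10^1)

10^16 = 10000000000000000. Using exponentiation by squaring, this requires 4 multiplications. The key idea: if the exponent is even, square the half-power; if odd, multiply by the base once.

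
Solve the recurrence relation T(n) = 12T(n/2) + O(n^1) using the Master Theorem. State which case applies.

Master Theorem for T(n) = 12T(n/2) + O(n^1):

a = 12, b = 2, c = 1
log_b(a) = log_2(12) = 3.5850

Case 1: c = 1 < log_2(12) = 3.5850
T(n) = O(n^(log_2 12))

For T(n) = 12T(n/2) + O(n^1): log_2(12) = 3.5850. This is Case 1 of the Master Theorem (c < log_b(a), work dominated by leaves), giving O(n^(log_2 12)).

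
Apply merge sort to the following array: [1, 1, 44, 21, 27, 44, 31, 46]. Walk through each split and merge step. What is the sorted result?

Merge sort trace:

Split: [1, 1, 44, 21, 27, 44, 31, 46] -> [1, 1, 44, 21] and [27, 44, 31, 46]
  Split: [1, 1, 44, 21] -> [1, 1] and [44, 21]
    Split: [1, 1] -> [1] and [1]
    Merge: [1] + [1] -> [1, 1]
    Split: [44, 21] -> [44] and [21]
    Merge: [44] + [21] -> [21, 44]
  Merge: [1, 1] + [21, 44] -> [1, 1, 21, 44]
  Split: [27, 44, 31, 46] -> [27, 44] and [31, 46]
    Split: [27, 44] -> [27] and [44]
    Merge: [27] + [44] -> [27, 44]
    Split: [31, 46] -> [31] and [46]
    Merge: [31] + [46] -> [31, 46]
  Merge: [27, 44] + [31, 46] -> [27, 31, 44, 46]
Merge: [1, 1, 21, 44] + [27, 31, 44, 46] -> [1, 1, 21, 27, 31, 44, 44, 46]

Final sorted array: [1, 1, 21, 27, 31, 44, 44, 46]

The merge sort proceeds by recursively splitting the array and merging sorted halves.
After all merges, the sorted array is [1, 1, 21, 27, 31, 44, 44, 46].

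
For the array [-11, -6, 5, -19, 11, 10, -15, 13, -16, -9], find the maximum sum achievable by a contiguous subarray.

Using Kadane's algorithm on [-11, -6, 5, -19, 11, 10, -15, 13, -16, -9]:

Scanning through the array:
Position 1 (value -6): max_ending_here = -6, max_so_far = -6
Position 2 (value 5): max_ending_here = 5, max_so_far = 5
Position 3 (value -19): max_ending_here = -14, max_so_far = 5
Position 4 (value 11): max_ending_here = 11, max_so_far = 11
Position 5 (value 10): max_ending_here = 21, max_so_far = 21
Position 6 (value -15): max_ending_here = 6, max_so_far = 21
Position 7 (value 13): max_ending_here = 19, max_so_far = 21
Position 8 (value -16): max_ending_here = 3, max_so_far = 21
Position 9 (value -9): max_ending_here = -6, max_so_far = 21

Maximum subarray: [11, 10]
Maximum sum: 21

The maximum subarray is [11, 10] with sum 21. This subarray runs from index 4 to index 5.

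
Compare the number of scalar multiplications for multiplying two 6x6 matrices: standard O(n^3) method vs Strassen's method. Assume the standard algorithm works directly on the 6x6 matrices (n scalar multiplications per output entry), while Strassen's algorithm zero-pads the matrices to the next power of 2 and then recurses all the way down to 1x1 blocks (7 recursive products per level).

Matrix multiplication for 6x6 matrices:

Strassen's algorithm requires power-of-2 dimensions. Pad 6x6 to 8x8 (next power of 2).

Standard algorithm: 6^3 = 216 multiplications
Strassen's algorithm: 7^(log2(8)) = 7^3 = 343 multiplications
Difference: 216 - 343 = -127 (Strassen uses MORE here due to padding overhead — for small or just-over-power-of-2 n, padding can outweigh the per-level savings)

Standard: 216 multiplications (6^3). Strassen: 343 multiplications (7^3, after padding to 8x8). Strassen reduces 8 recursive multiplications to 7 at each level.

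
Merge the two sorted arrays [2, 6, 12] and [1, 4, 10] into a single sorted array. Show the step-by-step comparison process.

Merging process:

Compare 2 vs 1: take 1 from right. Merged: [1]
Compare 2 vs 4: take 2 from left. Merged: [1, 2]
Compare 6 vs 4: take 4 from right. Merged: [1, 2, 4]
Compare 6 vs 10: take 6 from left. Merged: [1, 2, 4, 6]
Compare 12 vs 10: take 10 from right. Merged: [1, 2, 4, 6, 10]
Append remaining from left: [12]. Merged: [1, 2, 4, 6, 10, 12]

Final merged array: [1, 2, 4, 6, 10, 12]
Total comparisons: 5

The merged array is [1, 2, 4, 6, 10, 12], requiring 5 comparisons. The merge step runs in O(n) time where n is the total number of elements.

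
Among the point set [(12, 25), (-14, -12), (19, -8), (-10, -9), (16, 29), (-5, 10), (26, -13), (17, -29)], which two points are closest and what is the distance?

Computing all pairwise distances among 8 points:

d((12, 25), (-14, -12)) = 45.2217
d((12, 25), (19, -8)) = 33.7343
d((12, 25), (-10, -9)) = 40.4969
d((12, 25), (16, 29)) = 5.6569
d((12, 25), (-5, 10)) = 22.6716
d((12, 25), (26, -13)) = 40.4969
d((12, 25), (17, -29)) = 54.231
d((-14, -12), (19, -8)) = 33.2415
d((-14, -12), (-10, -9)) = 5.0 <-- minimum
d((-14, -12), (16, 29)) = 50.8035
d((-14, -12), (-5, 10)) = 23.7697
d((-14, -12), (26, -13)) = 40.0125
d((-14, -12), (17, -29)) = 35.3553
d((19, -8), (-10, -9)) = 29.0172
d((19, -8), (16, 29)) = 37.1214
d((19, -8), (-5, 10)) = 30.0
d((19, -8), (26, -13)) = 8.6023
d((19, -8), (17, -29)) = 21.095
d((-10, -9), (16, 29)) = 46.0435
d((-10, -9), (-5, 10)) = 19.6469
d((-10, -9), (26, -13)) = 36.2215
d((-10, -9), (17, -29)) = 33.6006
d((16, 29), (-5, 10)) = 28.3196
d((16, 29), (26, -13)) = 43.1741
d((16, 29), (17, -29)) = 58.0086
d((-5, 10), (26, -13)) = 38.6005
d((-5, 10), (17, -29)) = 44.7772
d((26, -13), (17, -29)) = 18.3576

Closest pair: (-14, -12) and (-10, -9) with distance 5.0

The closest pair is (-14, -12) and (-10, -9) with Euclidean distance 5.0. For 8 points, brute-force pairwise comparison is shown above. For large n, the divide-and-conquer algorithm (sort by x, recurse on halves, check the dividing strip) achieves O(n log n).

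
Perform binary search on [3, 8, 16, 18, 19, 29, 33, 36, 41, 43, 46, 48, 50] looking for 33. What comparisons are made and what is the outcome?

Binary search for 33 in [3, 8, 16, 18, 19, 29, 33, 36, 41, 43, 46, 48, 50]:

lo=0, hi=12, mid=6, arr[mid]=33 -> Found target at index 6!

Binary search finds 33 at index 6 after 1 comparisons. The search repeatedly halves the search space by comparing with the middle element.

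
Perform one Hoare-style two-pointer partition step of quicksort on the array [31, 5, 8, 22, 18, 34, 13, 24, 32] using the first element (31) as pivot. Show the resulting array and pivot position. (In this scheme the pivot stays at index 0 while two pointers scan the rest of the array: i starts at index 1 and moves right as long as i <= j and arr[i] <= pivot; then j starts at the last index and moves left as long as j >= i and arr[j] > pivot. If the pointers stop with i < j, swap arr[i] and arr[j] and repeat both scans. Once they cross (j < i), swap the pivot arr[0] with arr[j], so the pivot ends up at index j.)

Hoare-style two-pointer partition with pivot = 31:

Initial array: [31, 5, 8, 22, 18, 34, 13, 24, 32]

Pointers start at i = 1, j = 8.
i stops at index 5 (arr[5]=34 > 31), j stops at index 7 (arr[7]=24 <= 31): swap arr[5] and arr[7], array becomes [31, 5, 8, 22, 18, 24, 13, 34, 32]
i ends at 7, j ends at 6: the pointers have crossed (j < i), so scanning stops.

Swap pivot arr[0] with arr[6] to place pivot at position 6: [13, 5, 8, 22, 18, 24, 31, 34, 32]
Pivot position: 6

After partitioning with pivot 31, the array becomes [13, 5, 8, 22, 18, 24, 31, 34, 32]. The pivot is placed at index 6. All elements to the left of the pivot are <= 31, and all elements to the right are > 31.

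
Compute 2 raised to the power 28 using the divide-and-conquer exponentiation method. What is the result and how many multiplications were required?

Computing 2^28 by squaring (build up from 2^1; each line after the first costs one multiplication):

2^1 = 2
2^2 = (2^1)^2 = 2^2 = 4
2^3 = 2 * 2^2 = 2 * 4 = 8
2^6 = (2^3)^2 = 8^2 = 64
2^7 = 2 * 2^6 = 2 * 64 = 128
2^14 = (2^7)^2 = 128^2 = 16384
2^28 = (2^14)^2 = 16384^2 = 268435456

Result: 268435456
Multiplications needed: 6 (6 lines after 2^1)

2^28 = 268435456. Using exponentiation by squaring, this requires 6 multiplications. The key idea: if the exponent is even, square the half-power; if odd, multiply by the base once.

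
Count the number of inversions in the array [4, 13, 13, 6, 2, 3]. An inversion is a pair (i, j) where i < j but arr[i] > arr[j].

Finding inversions in [4, 13, 13, 6, 2, 3]:

(0, 4): arr[0]=4 > arr[4]=2
(0, 5): arr[0]=4 > arr[5]=3
(1, 3): arr[1]=13 > arr[3]=6
(1, 4): arr[1]=13 > arr[4]=2
(1, 5): arr[1]=13 > arr[5]=3
(2, 3): arr[2]=13 > arr[3]=6
(2, 4): arr[2]=13 > arr[4]=2
(2, 5): arr[2]=13 > arr[5]=3
(3, 4): arr[3]=6 > arr[4]=2
(3, 5): arr[3]=6 > arr[5]=3

Total inversions: 10

The array has 10 inversion(s): (0,4), (0,5), (1,3), (1,4), (1,5), (2,3), (2,4), (2,5), (3,4), (3,5). Each pair (i,j) satisfies i < j and arr[i] > arr[j].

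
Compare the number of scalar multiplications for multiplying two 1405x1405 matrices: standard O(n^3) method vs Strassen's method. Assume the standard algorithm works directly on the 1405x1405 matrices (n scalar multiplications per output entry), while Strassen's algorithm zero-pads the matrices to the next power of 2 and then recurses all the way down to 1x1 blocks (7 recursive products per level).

Matrix multiplication for 1405x1405 matrices:

Strassen's algorithm requires power-of-2 dimensions. Pad 1405x1405 to 2048x2048 (next power of 2).

Standard algorithm: 1405^3 = 2773505125 multiplications
Strassen's algorithm: 7^(log2(2048)) = 7^11 = 1977326743 multiplications
Savings: 2773505125 - 1977326743 = 796178382 multiplications

Standard: 2773505125 multiplications (1405^3). Strassen: 1977326743 multiplications (7^11, after padding to 2048x2048). Strassen reduces 8 recursive multiplications to 7 at each level.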